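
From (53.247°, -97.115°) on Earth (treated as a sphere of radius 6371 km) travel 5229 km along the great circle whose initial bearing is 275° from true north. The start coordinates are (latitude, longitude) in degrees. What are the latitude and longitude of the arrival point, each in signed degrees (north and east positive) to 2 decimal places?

Angular distance δ = d/R = 5229/6371 = 0.82075 rad; initial bearing θ = 4.7997 rad.
sin φ₂ = sin φ₁ cos δ + cos φ₁ sin δ cos θ = (0.8012)(0.6817) + (0.5984)(0.7317)(0.0872) = 0.5843, so φ₂ = 35.76°.
Δλ = atan2(sin θ sin δ cos φ₁, cos δ − sin φ₁ sin φ₂) = atan2(-0.4361, 0.2135) = -63.917°.
λ₂ = -97.115° − 63.917° = -161.03°.

35.76°, -161.03°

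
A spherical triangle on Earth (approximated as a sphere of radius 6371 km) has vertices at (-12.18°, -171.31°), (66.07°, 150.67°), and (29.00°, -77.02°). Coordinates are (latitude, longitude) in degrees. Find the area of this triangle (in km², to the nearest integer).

55913367 km²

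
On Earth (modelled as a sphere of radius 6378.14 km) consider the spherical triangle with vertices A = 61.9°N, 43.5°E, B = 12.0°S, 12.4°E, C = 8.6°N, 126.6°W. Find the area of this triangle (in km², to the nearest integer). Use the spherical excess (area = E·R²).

Side lengths (central angles): a = 2.4357, b = 1.9038, c = 1.3581 rad; semiperimeter s = 2.8488.
By l'Huilier's theorem, tan(E/4) = √[tan(s/2) tan((s−a)/2) tan((s−b)/2) tan((s−c)/2)], giving spherical excess E = 2.7442 rad.
Area = E·R² = 2.7442 × (6378.14)² ≈ 111636290 km².

111636290 km²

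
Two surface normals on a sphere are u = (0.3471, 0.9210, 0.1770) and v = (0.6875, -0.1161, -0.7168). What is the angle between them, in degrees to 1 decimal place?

89.7°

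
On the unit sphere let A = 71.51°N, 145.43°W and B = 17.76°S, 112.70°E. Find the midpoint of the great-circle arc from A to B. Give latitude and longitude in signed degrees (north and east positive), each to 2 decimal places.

The central angle between A and B is δ = 1.9299 rad.
With f = 0.5, the slerp weights are sin((1−f)δ)/sin δ = 0.8780 and sin(fδ)/sin δ = 0.8780.
Weighted sum of the unit vectors: (0.8780)·(-0.2611,-0.1799,0.9484) + (0.8780)·(-0.3675,0.8786,-0.3050) = (-0.5520, 0.6134, 0.5649).
Converting back: φ = atan2(z, √(x²+y²)) = 34.39°, λ = atan2(y, x) = 131.98°.

34.39°, 131.98°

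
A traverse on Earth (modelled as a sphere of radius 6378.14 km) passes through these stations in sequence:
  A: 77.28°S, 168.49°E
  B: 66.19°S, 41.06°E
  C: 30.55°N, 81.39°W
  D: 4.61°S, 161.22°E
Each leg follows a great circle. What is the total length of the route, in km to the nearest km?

Leg A→B: central angle 0.5764 rad, distance 3676.6 km.
Leg B→C: central angle 2.2805 rad, distance 14545.0 km.
Leg C→D: central angle 2.0217 rad, distance 12894.5 km.
Total: 3676.6 + 14545.0 + 12894.5 ≈ 31116 km.

31116 km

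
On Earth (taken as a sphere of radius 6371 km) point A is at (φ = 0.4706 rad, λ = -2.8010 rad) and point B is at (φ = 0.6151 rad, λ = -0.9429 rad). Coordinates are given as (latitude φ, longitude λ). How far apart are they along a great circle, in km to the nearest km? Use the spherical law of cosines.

9655 km

With latitudes φ₁ = 26.963°, φ₂ = 35.243° and longitude difference Δλ = 106.461°:
cos c = sin φ₁ sin φ₂ + cos φ₁ cos φ₂ cos Δλ = (0.4534)(0.5770) + (0.8913)(0.8167)(-0.2834) = 0.05537,
so c = arccos(0.05537) = 1.51540 rad.
Distance = R·c = 6371 × 1.5154 ≈ 9655 km.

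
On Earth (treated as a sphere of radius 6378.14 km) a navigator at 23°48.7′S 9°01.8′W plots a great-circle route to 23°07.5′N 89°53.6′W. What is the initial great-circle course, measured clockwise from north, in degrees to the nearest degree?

295°

With φ₁ = -0.4156, φ₂ = 0.4036, Δλ = -1.4113 rad, the forward-azimuth formula gives
θ = atan2( sin Δλ cos φ₂ , cos φ₁ sin φ₂ − sin φ₁ cos φ₂ cos Δλ ) = atan2(-0.9080, 0.4183) = -65.27°.
Adding 360° brings this into [0°, 360°): 295°.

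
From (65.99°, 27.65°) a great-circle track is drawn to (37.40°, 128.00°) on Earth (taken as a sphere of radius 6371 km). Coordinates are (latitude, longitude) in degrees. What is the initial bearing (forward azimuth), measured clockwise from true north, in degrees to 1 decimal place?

64.2°

With φ₁ = 1.1517, φ₂ = 0.6528, Δλ = 1.7514 rad, the forward-azimuth formula gives
θ = atan2( sin Δλ cos φ₂ , cos φ₁ sin φ₂ − sin φ₁ cos φ₂ cos Δλ ) = atan2(0.7815, 0.3775) = 64.22°.
So the initial bearing is 64.2°.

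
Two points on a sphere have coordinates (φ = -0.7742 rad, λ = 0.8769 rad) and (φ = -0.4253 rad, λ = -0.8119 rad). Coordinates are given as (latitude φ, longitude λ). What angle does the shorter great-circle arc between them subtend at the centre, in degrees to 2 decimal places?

In radians: φ₁ = -0.7742, φ₂ = -0.4253, Δλ = -96.761° = -1.6888 rad.
Haversine: a = sin²(Δφ/2) + cos φ₁ cos φ₂ sin²(Δλ/2) = 0.0301 + (0.7150)(0.9109)(0.5589) = 0.39411.
Central angle c = 2·arcsin(√a) = 1.35739 rad.
So the angular separation is 77.77°.

77.77°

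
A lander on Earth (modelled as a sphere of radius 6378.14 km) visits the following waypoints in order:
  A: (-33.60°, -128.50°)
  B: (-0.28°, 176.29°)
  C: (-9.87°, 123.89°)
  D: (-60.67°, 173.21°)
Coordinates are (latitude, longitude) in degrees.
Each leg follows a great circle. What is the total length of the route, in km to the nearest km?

19681 km

Leg A→B: central angle 1.0725 rad, distance 6840.5 km.
Leg B→C: central angle 0.9249 rad, distance 5898.9 km.
Leg C→D: central angle 1.0883 rad, distance 6941.2 km.
Total: 6840.5 + 5898.9 + 6941.2 ≈ 19681 km.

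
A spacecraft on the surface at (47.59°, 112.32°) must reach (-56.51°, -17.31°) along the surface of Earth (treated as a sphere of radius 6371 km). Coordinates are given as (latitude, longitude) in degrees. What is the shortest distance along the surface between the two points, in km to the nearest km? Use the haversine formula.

With latitudes φ₁ = 47.590°, φ₂ = -56.510° and longitude difference Δλ = -129.630°:
Haversine: a = sin²(Δφ/2) + cos φ₁ cos φ₂ sin²(Δλ/2) = 0.6218 + (0.6744)(0.5518)(0.8189) = 0.92656.
Central angle c = 2·arcsin(√a) = 2.59274 rad.
Distance = R·c = 6371 × 2.5927 ≈ 16518 km.

16518 km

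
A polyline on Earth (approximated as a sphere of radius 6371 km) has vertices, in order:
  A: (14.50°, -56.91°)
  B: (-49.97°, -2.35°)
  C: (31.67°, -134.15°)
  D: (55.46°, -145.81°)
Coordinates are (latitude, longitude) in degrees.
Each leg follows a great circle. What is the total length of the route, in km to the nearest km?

Leg A→B: central angle 1.4006 rad, distance 8923.4 km.
Leg B→C: central angle 2.4448 rad, distance 15575.6 km.
Leg C→D: central angle 0.4392 rad, distance 2798.4 km.
Total: 8923.4 + 15575.6 + 2798.4 ≈ 27297 km.

27297 km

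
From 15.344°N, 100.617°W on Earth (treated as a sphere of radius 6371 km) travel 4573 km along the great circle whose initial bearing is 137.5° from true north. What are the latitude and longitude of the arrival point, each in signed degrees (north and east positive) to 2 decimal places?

-15.56°, -73.15°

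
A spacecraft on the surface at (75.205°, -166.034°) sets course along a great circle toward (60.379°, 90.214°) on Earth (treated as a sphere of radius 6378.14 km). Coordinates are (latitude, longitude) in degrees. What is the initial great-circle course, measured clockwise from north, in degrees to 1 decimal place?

With φ₁ = 1.3126, φ₂ = 1.0538, Δλ = -1.8108 rad, the forward-azimuth formula gives
θ = atan2( sin Δλ cos φ₂ , cos φ₁ sin φ₂ − sin φ₁ cos φ₂ cos Δλ ) = atan2(-0.4801, 0.3356) = -55.05°.
Adding 360° brings this into [0°, 360°): 305.0°.

305.0°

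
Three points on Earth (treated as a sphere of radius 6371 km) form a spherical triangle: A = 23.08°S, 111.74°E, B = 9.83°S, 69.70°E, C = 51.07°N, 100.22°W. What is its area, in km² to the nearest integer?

Side lengths (central angles): a = 2.4074, b = 2.4905, c = 0.7375 rad; semiperimeter s = 2.8177.
By l'Huilier's theorem, tan(E/4) = √[tan(s/2) tan((s−a)/2) tan((s−b)/2) tan((s−c)/2)], giving spherical excess E = 2.1575 rad.
Area = E·R² = 2.1575 × (6371)² ≈ 87573465 km².

87573465 km²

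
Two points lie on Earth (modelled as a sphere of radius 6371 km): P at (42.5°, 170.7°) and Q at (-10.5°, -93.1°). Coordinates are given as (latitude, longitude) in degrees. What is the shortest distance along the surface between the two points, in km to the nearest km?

11300 km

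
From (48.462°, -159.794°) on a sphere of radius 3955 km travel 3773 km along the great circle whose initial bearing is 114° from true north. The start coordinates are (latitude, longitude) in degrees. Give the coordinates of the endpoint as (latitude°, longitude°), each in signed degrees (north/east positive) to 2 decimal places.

12.30°, -110.09°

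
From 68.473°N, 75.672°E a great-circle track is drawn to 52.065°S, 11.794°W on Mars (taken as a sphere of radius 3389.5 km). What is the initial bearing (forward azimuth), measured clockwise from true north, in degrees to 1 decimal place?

242.9°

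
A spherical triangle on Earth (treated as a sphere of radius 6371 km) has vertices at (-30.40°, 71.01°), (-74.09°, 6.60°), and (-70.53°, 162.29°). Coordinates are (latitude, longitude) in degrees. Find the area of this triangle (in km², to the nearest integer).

12801584 km²

Side lengths (central angles): a = 0.6034, b = 1.0807, c = 0.9413 rad; semiperimeter s = 1.3127.
By l'Huilier's theorem, tan(E/4) = √[tan(s/2) tan((s−a)/2) tan((s−b)/2) tan((s−c)/2)], giving spherical excess E = 0.3154 rad.
Area = E·R² = 0.3154 × (6371)² ≈ 12801584 km².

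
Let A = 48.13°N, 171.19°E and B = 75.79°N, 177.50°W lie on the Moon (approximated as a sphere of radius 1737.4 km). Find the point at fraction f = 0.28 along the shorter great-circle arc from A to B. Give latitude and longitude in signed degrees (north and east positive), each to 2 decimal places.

The central angle between A and B is δ = 0.4896 rad.
With f = 0.28, the slerp weights are sin((1−f)δ)/sin δ = 0.7342 and sin(fδ)/sin δ = 0.2906.
Weighted sum of the unit vectors: (0.7342)·(-0.6596,0.1022,0.7447) + (0.2906)·(-0.2452,-0.0107,0.9694) = (-0.5555, 0.0719, 0.8284).
Converting back: φ = atan2(z, √(x²+y²)) = 55.93°, λ = atan2(y, x) = 172.62°.

55.93°, 172.62°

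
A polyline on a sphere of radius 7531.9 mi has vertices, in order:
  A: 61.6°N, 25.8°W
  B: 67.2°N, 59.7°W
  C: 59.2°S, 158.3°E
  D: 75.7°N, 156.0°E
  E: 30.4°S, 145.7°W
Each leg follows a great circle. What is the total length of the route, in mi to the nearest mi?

55746 mi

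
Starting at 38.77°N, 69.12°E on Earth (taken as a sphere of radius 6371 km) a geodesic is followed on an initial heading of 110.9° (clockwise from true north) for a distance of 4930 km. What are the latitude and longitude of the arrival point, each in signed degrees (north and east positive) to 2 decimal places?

14.68°, 111.57°

Angular distance δ = d/R = 4930/6371 = 0.77382 rad; initial bearing θ = 1.9356 rad.
sin φ₂ = sin φ₁ cos δ + cos φ₁ sin δ cos θ = (0.6262)(0.7152) + (0.7797)(0.6989)(-0.3567) = 0.2535, so φ₂ = 14.68°.
Δλ = atan2(sin θ sin δ cos φ₁, cos δ − sin φ₁ sin φ₂) = atan2(0.5090, 0.5565) = 42.449°.
λ₂ = 69.120° + 42.449° = 111.57°.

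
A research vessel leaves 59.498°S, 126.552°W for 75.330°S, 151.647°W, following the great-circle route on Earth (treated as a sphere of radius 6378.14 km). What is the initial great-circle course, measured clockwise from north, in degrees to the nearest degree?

200°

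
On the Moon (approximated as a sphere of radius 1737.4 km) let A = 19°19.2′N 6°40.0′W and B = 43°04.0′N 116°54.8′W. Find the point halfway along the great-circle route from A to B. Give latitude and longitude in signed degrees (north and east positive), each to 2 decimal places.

The central angle between A and B is δ = 1.5835 rad.
With f = 0.5, the slerp weights are sin((1−f)δ)/sin δ = 0.7116 and sin(fδ)/sin δ = 0.7116.
Weighted sum of the unit vectors: (0.7116)·(0.9373,-0.1096,0.3308) + (0.7116)·(-0.3307,-0.6514,0.6828) = (0.4317, -0.5415, 0.7214).
Converting back: φ = atan2(z, √(x²+y²)) = 46.17°, λ = atan2(y, x) = -51.44°.

46.17°, -51.44°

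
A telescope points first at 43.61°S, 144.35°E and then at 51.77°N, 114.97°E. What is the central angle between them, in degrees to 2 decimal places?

98.71°

With latitudes φ₁ = -43.610°, φ₂ = 51.770° and longitude difference Δλ = -29.380°:
cos c = sin φ₁ sin φ₂ + cos φ₁ cos φ₂ cos Δλ = (-0.6897)(0.7855) + (0.7241)(0.6188)(0.8714) = -0.15139,
so c = arccos(-0.15139) = 1.72277 rad.
So the angular separation is 98.71°.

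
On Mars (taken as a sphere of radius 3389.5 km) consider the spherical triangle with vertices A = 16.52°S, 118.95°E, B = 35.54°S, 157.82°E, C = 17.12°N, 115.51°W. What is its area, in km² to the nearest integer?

7657953 km²

Side lengths (central angles): a = 1.6971, b = 2.2348, c = 0.6878 rad; semiperimeter s = 2.3098.
By l'Huilier's theorem, tan(E/4) = √[tan(s/2) tan((s−a)/2) tan((s−b)/2) tan((s−c)/2)], giving spherical excess E = 0.6666 rad.
Area = E·R² = 0.6666 × (3389.5)² ≈ 7657953 km².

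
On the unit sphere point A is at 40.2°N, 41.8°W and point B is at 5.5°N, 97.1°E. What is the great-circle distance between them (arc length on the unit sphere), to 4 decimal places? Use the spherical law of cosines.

Let φ₁ = 0.7016 rad, φ₂ = 0.0960 rad, and Δλ = 2.4243 rad.
cos c = sin φ₁ sin φ₂ + cos φ₁ cos φ₂ cos Δλ = (0.6455)(0.0958) + (0.7638)(0.9954)(-0.7536) = -0.51105,
so c = arccos(-0.51105) = 2.10721 rad.
On the unit sphere the arc length equals the central angle: 2.1072.

2.1072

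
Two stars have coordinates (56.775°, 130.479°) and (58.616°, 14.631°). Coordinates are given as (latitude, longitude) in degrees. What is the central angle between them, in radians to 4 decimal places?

Let φ₁ = 0.9909 rad, φ₂ = 1.0230 rad, and Δλ = -2.0219 rad.
Haversine: a = sin²(Δφ/2) + cos φ₁ cos φ₂ sin²(Δλ/2) = 0.0003 + (0.5479)(0.5208)(0.7180) = 0.20513.
Central angle c = 2·arcsin(√a) = 0.94007 rad.
So the angular separation is 0.9401 rad.

0.9401 rad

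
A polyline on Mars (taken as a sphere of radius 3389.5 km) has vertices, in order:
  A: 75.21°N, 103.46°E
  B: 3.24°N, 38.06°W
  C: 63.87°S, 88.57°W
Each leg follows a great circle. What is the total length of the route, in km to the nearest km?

Leg A→B: central angle 1.7162 rad, distance 5817.0 km.
Leg B→C: central angle 1.3399 rad, distance 4541.5 km.
Total: 5817.0 + 4541.5 ≈ 10358 km.

10358 km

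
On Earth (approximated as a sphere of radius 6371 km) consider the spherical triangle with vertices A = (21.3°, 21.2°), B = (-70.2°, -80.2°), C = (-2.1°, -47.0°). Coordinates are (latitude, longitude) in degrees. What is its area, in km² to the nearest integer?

Side lengths (central angles): a = 1.2475, b = 1.2319, c = 1.9869 rad; semiperimeter s = 2.2331.
By l'Huilier's theorem, tan(E/4) = √[tan(s/2) tan((s−a)/2) tan((s−b)/2) tan((s−c)/2)], giving spherical excess E = 1.0655 rad.
Area = E·R² = 1.0655 × (6371)² ≈ 43249478 km².

43249478 km²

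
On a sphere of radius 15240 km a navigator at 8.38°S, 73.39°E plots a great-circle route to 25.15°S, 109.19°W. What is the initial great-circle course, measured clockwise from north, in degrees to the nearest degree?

176°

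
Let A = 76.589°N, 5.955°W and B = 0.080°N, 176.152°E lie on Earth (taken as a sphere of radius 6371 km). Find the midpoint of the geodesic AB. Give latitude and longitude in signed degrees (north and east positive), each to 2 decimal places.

51.74°, 176.79°

Central angle δ = 1.8033 rad. Interpolating on the sphere with fraction f = 0.5:
P = [sin((1−f)δ)·A + sin(fδ)·B] / sin δ = 0.8060·A + 0.8060·B in Cartesian coordinates,
giving P = (-0.6183, 0.0347, 0.7852), i.e. latitude 51.74°, longitude 176.79°.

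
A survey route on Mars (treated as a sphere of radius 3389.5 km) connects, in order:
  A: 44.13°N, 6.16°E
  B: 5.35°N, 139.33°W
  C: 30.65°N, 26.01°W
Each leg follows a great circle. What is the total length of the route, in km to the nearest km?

Leg A→B: central angle 2.1223 rad, distance 7193.5 km.
Leg B→C: central angle 1.8666 rad, distance 6327.0 km.
Total: 7193.5 + 6327.0 ≈ 13520 km.

13520 km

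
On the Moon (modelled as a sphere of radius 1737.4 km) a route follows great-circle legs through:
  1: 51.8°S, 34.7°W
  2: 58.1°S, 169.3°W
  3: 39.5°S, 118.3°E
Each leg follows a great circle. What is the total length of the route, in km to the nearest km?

3411 km

Leg 1→2: central angle 1.1177 rad, distance 1942.0 km.
Leg 2→3: central angle 0.8456 rad, distance 1469.1 km.
Total: 1942.0 + 1469.1 ≈ 3411 km.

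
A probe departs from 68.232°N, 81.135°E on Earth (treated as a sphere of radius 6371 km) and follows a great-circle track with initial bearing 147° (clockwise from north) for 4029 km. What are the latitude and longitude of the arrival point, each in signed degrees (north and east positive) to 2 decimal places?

Angular distance δ = d/R = 4029/6371 = 0.63240 rad; initial bearing θ = 2.5656 rad.
sin φ₂ = sin φ₁ cos δ + cos φ₁ sin δ cos θ = (0.9287)(0.8066) + (0.3708)(0.5911)(-0.8387) = 0.5653, so φ₂ = 34.42°.
Δλ = atan2(sin θ sin δ cos φ₁, cos δ − sin φ₁ sin φ₂) = atan2(0.1194, 0.2817) = 22.970°.
λ₂ = 81.135° + 22.970° = 104.11°.

34.42°, 104.11°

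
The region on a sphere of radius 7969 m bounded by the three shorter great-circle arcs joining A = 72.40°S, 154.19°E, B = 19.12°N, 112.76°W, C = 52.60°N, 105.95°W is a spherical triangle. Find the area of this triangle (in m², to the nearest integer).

Side lengths (central angles): a = 0.5916, b = 2.4795, c = 1.9044 rad; semiperimeter s = 2.4877.
By l'Huilier's theorem, tan(E/4) = √[tan(s/2) tan((s−a)/2) tan((s−b)/2) tan((s−c)/2)], giving spherical excess E = 0.2852 rad.
Area = E·R² = 0.2852 × (7969)² ≈ 18112053 m².

18112053 m²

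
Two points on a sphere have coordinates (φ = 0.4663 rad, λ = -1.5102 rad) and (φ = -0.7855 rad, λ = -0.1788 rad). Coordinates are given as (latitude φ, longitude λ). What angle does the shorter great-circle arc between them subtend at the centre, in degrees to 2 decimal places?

In radians: φ₁ = 0.4663, φ₂ = -0.7855, Δλ = 76.284° = 1.3314 rad.
cos c = sin φ₁ sin φ₂ + cos φ₁ cos φ₂ cos Δλ = (0.4496)(-0.7072) + (0.8932)(0.7070)(0.2371) = -0.16819,
so c = arccos(-0.16819) = 1.73979 rad.
So the angular separation is 99.68°.

99.68°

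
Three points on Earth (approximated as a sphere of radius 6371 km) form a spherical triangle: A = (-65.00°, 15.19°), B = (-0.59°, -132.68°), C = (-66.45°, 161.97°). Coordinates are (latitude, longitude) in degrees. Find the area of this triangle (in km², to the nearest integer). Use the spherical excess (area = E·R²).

27574024 km²

Side lengths (central angles): a = 1.3938, b = 0.8099, c = 1.9268 rad; semiperimeter s = 2.0653.
By l'Huilier's theorem, tan(E/4) = √[tan(s/2) tan((s−a)/2) tan((s−b)/2) tan((s−c)/2)], giving spherical excess E = 0.6793 rad.
Area = E·R² = 0.6793 × (6371)² ≈ 27574024 km².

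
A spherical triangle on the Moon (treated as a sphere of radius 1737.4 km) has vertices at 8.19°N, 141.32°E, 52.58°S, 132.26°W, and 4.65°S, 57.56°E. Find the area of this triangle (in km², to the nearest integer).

Side lengths (central angles): a = 2.1322, b = 1.4750, c = 1.6465 rad; semiperimeter s = 2.6268.
By l'Huilier's theorem, tan(E/4) = √[tan(s/2) tan((s−a)/2) tan((s−b)/2) tan((s−c)/2)], giving spherical excess E = 2.0918 rad.
Area = E·R² = 2.0918 × (1737.4)² ≈ 6314372 km².

6314372 km²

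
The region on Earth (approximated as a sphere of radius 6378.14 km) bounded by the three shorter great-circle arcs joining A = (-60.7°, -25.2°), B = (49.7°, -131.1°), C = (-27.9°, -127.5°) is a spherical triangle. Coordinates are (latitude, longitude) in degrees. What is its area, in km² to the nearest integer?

41366791 km²

Side lengths (central angles): a = 1.3555, b = 1.2494, c = 2.4216 rad; semiperimeter s = 2.5132.
By l'Huilier's theorem, tan(E/4) = √[tan(s/2) tan((s−a)/2) tan((s−b)/2) tan((s−c)/2)], giving spherical excess E = 1.0169 rad.
Area = E·R² = 1.0169 × (6378.14)² ≈ 41366791 km².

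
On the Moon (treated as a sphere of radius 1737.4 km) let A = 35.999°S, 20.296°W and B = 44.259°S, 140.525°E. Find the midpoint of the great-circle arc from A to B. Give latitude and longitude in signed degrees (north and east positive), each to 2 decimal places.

-78.14°, 40.30°

The central angle between A and B is δ = 1.7083 rad.
With f = 0.5, the slerp weights are sin((1−f)δ)/sin δ = 0.7612 and sin(fδ)/sin δ = 0.7612.
Weighted sum of the unit vectors: (0.7612)·(0.7588,-0.2806,-0.5878) + (0.7612)·(-0.5528,0.4553,-0.6979) = (0.1568, 0.1330, -0.9786).
Converting back: φ = atan2(z, √(x²+y²)) = -78.14°, λ = atan2(y, x) = 40.30°.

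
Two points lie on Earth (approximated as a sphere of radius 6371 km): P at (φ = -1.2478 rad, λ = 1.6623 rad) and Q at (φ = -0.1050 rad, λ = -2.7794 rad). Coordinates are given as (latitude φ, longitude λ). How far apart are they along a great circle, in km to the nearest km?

9912 km

With latitudes φ₁ = -71.494°, φ₂ = -6.016° and longitude difference Δλ = 105.509°:
Haversine: a = sin²(Δφ/2) + cos φ₁ cos φ₂ sin²(Δλ/2) = 0.2925 + (0.3174)(0.9945)(0.6337) = 0.49251.
Central angle c = 2·arcsin(√a) = 1.55581 rad.
Distance = R·c = 6371 × 1.5558 ≈ 9912 km.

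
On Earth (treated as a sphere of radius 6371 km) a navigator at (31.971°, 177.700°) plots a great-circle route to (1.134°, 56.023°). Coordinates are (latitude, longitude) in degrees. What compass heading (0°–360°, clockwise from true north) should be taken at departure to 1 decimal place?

289.1°

With φ₁ = 0.5580, φ₂ = 0.0198, Δλ = -2.1237 rad, the forward-azimuth formula gives
θ = atan2( sin Δλ cos φ₂ , cos φ₁ sin φ₂ − sin φ₁ cos φ₂ cos Δλ ) = atan2(-0.8509, 0.2948) = -70.89°.
Adding 360° brings this into [0°, 360°): 289.1°.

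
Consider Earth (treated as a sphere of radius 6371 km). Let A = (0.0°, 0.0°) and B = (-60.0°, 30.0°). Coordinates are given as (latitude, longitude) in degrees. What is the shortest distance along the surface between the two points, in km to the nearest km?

Let φ₁ = 0.0000 rad, φ₂ = -1.0472 rad, and Δλ = 0.5236 rad.
Haversine: a = sin²(Δφ/2) + cos φ₁ cos φ₂ sin²(Δλ/2) = 0.2500 + (1.0000)(0.5000)(0.0670) = 0.28349.
Central angle c = 2·arcsin(√a) = 1.12296 rad.
Distance = R·c = 6371 × 1.1230 ≈ 7154 km.

7154 km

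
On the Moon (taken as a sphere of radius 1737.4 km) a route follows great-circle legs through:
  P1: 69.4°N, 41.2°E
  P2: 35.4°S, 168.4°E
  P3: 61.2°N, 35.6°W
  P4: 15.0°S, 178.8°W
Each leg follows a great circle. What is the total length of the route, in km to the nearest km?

Leg P1→P2: central angle 2.3683 rad, distance 4114.7 km.
Leg P2→P3: central angle 2.6187 rad, distance 4549.7 km.
Leg P3→P4: central angle 2.2136 rad, distance 3845.9 km.
Total: 4114.7 + 4549.7 + 3845.9 ≈ 12510 km.

12510 km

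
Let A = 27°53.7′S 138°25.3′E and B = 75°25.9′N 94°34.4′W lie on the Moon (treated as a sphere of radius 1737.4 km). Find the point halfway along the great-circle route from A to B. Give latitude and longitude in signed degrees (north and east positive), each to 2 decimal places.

33.36°, 153.76°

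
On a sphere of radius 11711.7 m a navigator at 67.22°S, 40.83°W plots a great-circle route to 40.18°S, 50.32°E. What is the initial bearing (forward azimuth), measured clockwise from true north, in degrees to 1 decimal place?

109.1°

Δλ = 91.150° = 1.5909 rad.
y = sin Δλ · cos φ₂ = (0.9998)(0.7640) = 0.7639
x = cos φ₁ sin φ₂ − sin φ₁ cos φ₂ cos Δλ = (0.3872)(-0.6452) − (-0.9220)(0.7640)(-0.0201) = -0.2640
θ = atan2(y, x) = 109.06°, so the bearing is 109.1°.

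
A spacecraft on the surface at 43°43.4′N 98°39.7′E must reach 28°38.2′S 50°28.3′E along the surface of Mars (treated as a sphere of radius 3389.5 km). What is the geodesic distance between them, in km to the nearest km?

5013 km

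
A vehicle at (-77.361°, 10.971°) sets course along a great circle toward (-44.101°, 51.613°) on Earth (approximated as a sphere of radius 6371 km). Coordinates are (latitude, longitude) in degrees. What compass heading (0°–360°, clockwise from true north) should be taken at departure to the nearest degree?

51°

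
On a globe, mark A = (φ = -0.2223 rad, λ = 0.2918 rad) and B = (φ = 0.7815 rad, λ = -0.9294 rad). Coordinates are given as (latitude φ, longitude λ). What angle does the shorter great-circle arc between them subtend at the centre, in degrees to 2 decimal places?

85.30°

With latitudes φ₁ = -12.737°, φ₂ = 44.777° and longitude difference Δλ = -69.970°:
cos c = sin φ₁ sin φ₂ + cos φ₁ cos φ₂ cos Δλ = (-0.2205)(0.7043) + (0.9754)(0.7099)(0.3425) = 0.08187,
so c = arccos(0.08187) = 1.48884 rad.
So the angular separation is 85.30°.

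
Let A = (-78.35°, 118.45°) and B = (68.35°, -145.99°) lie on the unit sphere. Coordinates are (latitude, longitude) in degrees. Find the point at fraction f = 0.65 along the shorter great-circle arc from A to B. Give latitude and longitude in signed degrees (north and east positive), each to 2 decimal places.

Central angle δ = 2.7326 rad. Interpolating on the sphere with fraction f = 0.65:
P = [sin((1−f)δ)·A + sin(fδ)·B] / sin δ = 2.0548·A + 2.4617·B in Cartesian coordinates,
giving P = (-0.9505, -0.1432, 0.2757), i.e. latitude 16.00°, longitude -171.43°.

16.00°, -171.43°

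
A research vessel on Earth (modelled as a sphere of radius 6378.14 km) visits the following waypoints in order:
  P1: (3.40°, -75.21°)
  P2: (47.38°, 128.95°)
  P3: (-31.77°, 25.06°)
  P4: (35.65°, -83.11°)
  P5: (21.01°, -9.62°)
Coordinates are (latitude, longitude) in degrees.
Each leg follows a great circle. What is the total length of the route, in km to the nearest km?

48206 km

Leg P1→P2: central angle 2.1811 rad, distance 13911.2 km.
Leg P2→P3: central angle 2.1243 rad, distance 13548.8 km.
Leg P3→P4: central angle 2.1203 rad, distance 13523.8 km.
Leg P4→P5: central angle 1.1323 rad, distance 7222.3 km.
Total: 13911.2 + 13548.8 + 13523.8 + 7222.3 ≈ 48206 km.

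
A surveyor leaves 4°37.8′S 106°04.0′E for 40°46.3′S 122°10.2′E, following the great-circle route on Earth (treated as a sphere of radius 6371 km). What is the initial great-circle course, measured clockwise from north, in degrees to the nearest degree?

With φ₁ = -0.0808, φ₂ = -0.7116, Δλ = 0.2811 rad, the forward-azimuth formula gives
θ = atan2( sin Δλ cos φ₂ , cos φ₁ sin φ₂ − sin φ₁ cos φ₂ cos Δλ ) = atan2(0.2101, -0.5922) = 160.47°.
So the initial bearing is 160°.

160°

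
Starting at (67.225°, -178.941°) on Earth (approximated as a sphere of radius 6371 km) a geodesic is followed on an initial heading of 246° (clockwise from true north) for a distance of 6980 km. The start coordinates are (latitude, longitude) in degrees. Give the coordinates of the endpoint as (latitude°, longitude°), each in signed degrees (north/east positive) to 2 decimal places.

16.37°, 123.21°

Angular distance δ = d/R = 6980/6371 = 1.09559 rad; initial bearing θ = 4.2935 rad.
sin φ₂ = sin φ₁ cos δ + cos φ₁ sin δ cos θ = (0.9220)(0.4575) + (0.3871)(0.8892)(-0.4067) = 0.2818, so φ₂ = 16.37°.
Δλ = atan2(sin θ sin δ cos φ₁, cos δ − sin φ₁ sin φ₂) = atan2(-0.3145, 0.1977) = -57.849°.
λ₂ = -178.941° − 57.849° = -236.79° → 123.21° after wrapping to (−180°, 180°].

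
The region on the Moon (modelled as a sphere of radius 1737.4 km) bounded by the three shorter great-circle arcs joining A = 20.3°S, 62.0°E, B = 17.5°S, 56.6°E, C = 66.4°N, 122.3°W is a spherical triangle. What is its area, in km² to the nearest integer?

616625 km²

Side lengths (central angles): a = 2.2880, b = 2.3355, c = 0.1017 rad; semiperimeter s = 2.3626.
By l'Huilier's theorem, tan(E/4) = √[tan(s/2) tan((s−a)/2) tan((s−b)/2) tan((s−c)/2)], giving spherical excess E = 0.2043 rad.
Area = E·R² = 0.2043 × (1737.4)² ≈ 616625 km².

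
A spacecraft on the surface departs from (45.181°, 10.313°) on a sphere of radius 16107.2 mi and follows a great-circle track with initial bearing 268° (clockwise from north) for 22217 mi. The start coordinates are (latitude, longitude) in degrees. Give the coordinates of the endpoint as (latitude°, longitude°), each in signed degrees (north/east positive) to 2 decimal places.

Angular distance δ = d/R = 22217/16107.2 = 1.37932 rad; initial bearing θ = 4.6775 rad.
sin φ₂ = sin φ₁ cos δ + cos φ₁ sin δ cos θ = (0.7093)(0.1903) + (0.7049)(0.9817)(-0.0349) = 0.1108, so φ₂ = 6.36°.
Δλ = atan2(sin θ sin δ cos φ₁, cos δ − sin φ₁ sin φ₂) = atan2(-0.6916, 0.1117) = -80.826°.
λ₂ = 10.313° − 80.826° = -70.51°.

6.36°, -70.51°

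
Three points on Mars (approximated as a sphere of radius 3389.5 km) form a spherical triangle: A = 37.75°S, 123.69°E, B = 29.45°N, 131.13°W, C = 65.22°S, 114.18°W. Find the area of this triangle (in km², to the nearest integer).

Side lengths (central angles): a = 1.6682, b = 1.1814, c = 2.0729 rad; semiperimeter s = 2.4613.
By l'Huilier's theorem, tan(E/4) = √[tan(s/2) tan((s−a)/2) tan((s−b)/2) tan((s−c)/2)], giving spherical excess E = 1.5775 rad.
Area = E·R² = 1.5775 × (3389.5)² ≈ 18123841 km².

18123841 km²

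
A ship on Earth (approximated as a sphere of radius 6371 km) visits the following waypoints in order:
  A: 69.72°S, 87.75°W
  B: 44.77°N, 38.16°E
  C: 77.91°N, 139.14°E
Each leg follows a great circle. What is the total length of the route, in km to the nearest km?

Leg A→B: central angle 2.5064 rad, distance 15968.0 km.
Leg B→C: central angle 0.8496 rad, distance 5412.5 km.
Total: 15968.0 + 5412.5 ≈ 21380 km.

21380 km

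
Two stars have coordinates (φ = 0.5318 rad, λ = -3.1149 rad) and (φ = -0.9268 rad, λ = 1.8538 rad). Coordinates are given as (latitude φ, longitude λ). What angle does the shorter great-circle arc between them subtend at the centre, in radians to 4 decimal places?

1.8487 rad

Let φ₁ = 0.5318 rad, φ₂ = -0.9268 rad, and Δλ = -1.3145 rad.
Haversine: a = sin²(Δφ/2) + cos φ₁ cos φ₂ sin²(Δλ/2) = 0.4440 + (0.8619)(0.6004)(0.3732) = 0.63716.
Central angle c = 2·arcsin(√a) = 1.84869 rad.
So the angular separation is 1.8487 rad.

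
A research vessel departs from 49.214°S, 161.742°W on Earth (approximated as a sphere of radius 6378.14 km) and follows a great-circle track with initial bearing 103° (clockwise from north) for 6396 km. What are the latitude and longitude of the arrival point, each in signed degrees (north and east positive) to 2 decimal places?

Angular distance δ = d/R = 6396/6378.14 = 1.00280 rad; initial bearing θ = 1.7977 rad.
sin φ₂ = sin φ₁ cos δ + cos φ₁ sin δ cos θ = (-0.7572)(0.5379) + (0.6532)(0.8430)(-0.2250) = -0.5312, so φ₂ = -32.09°.
Δλ = atan2(sin θ sin δ cos φ₁, cos δ − sin φ₁ sin φ₂) = atan2(0.5366, 0.1358) = 75.801°.
λ₂ = -161.742° + 75.801° = -85.94°.

-32.09°, -85.94°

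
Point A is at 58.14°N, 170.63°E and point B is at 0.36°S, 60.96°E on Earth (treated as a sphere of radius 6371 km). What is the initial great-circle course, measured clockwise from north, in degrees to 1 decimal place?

Δλ = -109.670° = -1.9141 rad.
y = sin Δλ · cos φ₂ = (-0.9416)(1.0000) = -0.9416
x = cos φ₁ sin φ₂ − sin φ₁ cos φ₂ cos Δλ = (0.5278)(-0.0063) − (0.8493)(1.0000)(-0.3366) = 0.2826
θ = atan2(y, x) = -73.30°; adding 360° gives 286.7°.

286.7°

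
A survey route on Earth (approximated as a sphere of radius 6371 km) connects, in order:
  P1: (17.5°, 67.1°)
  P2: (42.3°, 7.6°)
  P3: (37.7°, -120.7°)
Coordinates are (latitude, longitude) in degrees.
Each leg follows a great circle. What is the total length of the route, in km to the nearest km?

15914 km

Leg P1→P2: central angle 0.9759 rad, distance 6217.7 km.
Leg P2→P3: central angle 1.5219 rad, distance 9696.1 km.
Total: 6217.7 + 9696.1 ≈ 15914 km.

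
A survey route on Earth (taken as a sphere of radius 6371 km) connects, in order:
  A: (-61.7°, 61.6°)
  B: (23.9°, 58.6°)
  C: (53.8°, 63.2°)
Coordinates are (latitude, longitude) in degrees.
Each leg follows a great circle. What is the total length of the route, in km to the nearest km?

Leg A→B: central angle 1.4946 rad, distance 9522.1 km.
Leg B→C: central angle 0.5253 rad, distance 3346.9 km.
Total: 9522.1 + 3346.9 ≈ 12869 km.

12869 km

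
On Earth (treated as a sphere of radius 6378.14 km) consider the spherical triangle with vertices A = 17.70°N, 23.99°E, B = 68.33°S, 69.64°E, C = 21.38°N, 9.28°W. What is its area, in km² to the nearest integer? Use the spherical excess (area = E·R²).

Side lengths (central angles): a = 1.8470, b = 0.5500, c = 1.6074 rad; semiperimeter s = 2.0022.
By l'Huilier's theorem, tan(E/4) = √[tan(s/2) tan((s−a)/2) tan((s−b)/2) tan((s−c)/2)], giving spherical excess E = 0.5831 rad.
Area = E·R² = 0.5831 × (6378.14)² ≈ 23722446 km².

23722446 km²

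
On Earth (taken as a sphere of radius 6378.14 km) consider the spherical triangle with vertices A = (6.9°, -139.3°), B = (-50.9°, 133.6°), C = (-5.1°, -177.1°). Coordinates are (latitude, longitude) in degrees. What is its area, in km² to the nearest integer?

Side lengths (central angles): a = 1.0717, b = 0.6909, c = 1.6324 rad; semiperimeter s = 1.6975.
By l'Huilier's theorem, tan(E/4) = √[tan(s/2) tan((s−a)/2) tan((s−b)/2) tan((s−c)/2)], giving spherical excess E = 0.3240 rad.
Area = E·R² = 0.3240 × (6378.14)² ≈ 13180053 km².

13180053 km²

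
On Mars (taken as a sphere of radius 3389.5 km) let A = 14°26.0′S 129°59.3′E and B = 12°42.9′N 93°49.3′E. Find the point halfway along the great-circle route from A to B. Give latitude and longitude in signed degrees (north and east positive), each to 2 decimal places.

The central angle between A and B is δ = 0.7844 rad.
With f = 0.5, the slerp weights are sin((1−f)δ)/sin δ = 0.5411 and sin(fδ)/sin δ = 0.5411.
Weighted sum of the unit vectors: (0.5411)·(-0.6223,0.7420,-0.2493) + (0.5411)·(-0.0650,0.9733,0.2201) = (-0.3719, 0.9281, -0.0158).
Converting back: φ = atan2(z, √(x²+y²)) = -0.90°, λ = atan2(y, x) = 111.84°.

-0.90°, 111.84°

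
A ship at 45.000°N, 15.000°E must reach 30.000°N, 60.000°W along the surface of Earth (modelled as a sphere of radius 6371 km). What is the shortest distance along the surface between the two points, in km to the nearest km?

6583 km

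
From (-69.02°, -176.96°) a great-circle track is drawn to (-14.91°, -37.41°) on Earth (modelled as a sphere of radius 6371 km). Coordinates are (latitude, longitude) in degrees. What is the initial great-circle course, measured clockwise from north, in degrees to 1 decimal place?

141.2°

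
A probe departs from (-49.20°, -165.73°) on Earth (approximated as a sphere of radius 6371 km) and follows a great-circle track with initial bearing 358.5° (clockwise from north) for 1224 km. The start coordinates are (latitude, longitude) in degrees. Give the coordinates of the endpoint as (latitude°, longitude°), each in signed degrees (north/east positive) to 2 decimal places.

-38.20°, -166.09°

Angular distance δ = d/R = 1224/6371 = 0.19212 rad; initial bearing θ = 6.2570 rad.
sin φ₂ = sin φ₁ cos δ + cos φ₁ sin δ cos θ = (-0.7570)(0.9816) + (0.6534)(0.1909)(0.9997) = -0.6183, so φ₂ = -38.20°.
Δλ = atan2(sin θ sin δ cos φ₁, cos δ − sin φ₁ sin φ₂) = atan2(-0.0033, 0.5135) = -0.364°.
λ₂ = -165.730° − 0.364° = -166.09°.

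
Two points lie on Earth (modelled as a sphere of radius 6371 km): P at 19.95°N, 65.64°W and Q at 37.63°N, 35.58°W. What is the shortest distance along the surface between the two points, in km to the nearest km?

3503 km

With latitudes φ₁ = 19.950°, φ₂ = 37.630° and longitude difference Δλ = 30.060°:
cos c = sin φ₁ sin φ₂ + cos φ₁ cos φ₂ cos Δλ = (0.3412)(0.6106) + (0.9400)(0.7920)(0.8655) = 0.85264,
so c = arccos(0.85264) = 0.54978 rad.
Distance = R·c = 6371 × 0.5498 ≈ 3503 km.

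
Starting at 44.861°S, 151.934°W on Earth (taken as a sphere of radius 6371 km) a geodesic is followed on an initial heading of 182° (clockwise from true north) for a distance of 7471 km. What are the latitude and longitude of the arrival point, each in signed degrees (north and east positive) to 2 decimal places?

Angular distance δ = d/R = 7471/6371 = 1.17266 rad; initial bearing θ = 3.1765 rad.
sin φ₂ = sin φ₁ cos δ + cos φ₁ sin δ cos θ = (-0.7054)(0.3877) + (0.7088)(0.9218)(-0.9994) = -0.9265, so φ₂ = -67.89°.
Δλ = atan2(sin θ sin δ cos φ₁, cos δ − sin φ₁ sin φ₂) = atan2(-0.0228, -0.2658) = -175.097°.
λ₂ = -151.934° − 175.097° = -327.03° → 32.97° after wrapping to (−180°, 180°].

-67.89°, 32.97°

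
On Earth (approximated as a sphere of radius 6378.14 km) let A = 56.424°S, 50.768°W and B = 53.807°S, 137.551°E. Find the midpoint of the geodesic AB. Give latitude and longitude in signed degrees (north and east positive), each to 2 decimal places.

-86.83°, -160.86°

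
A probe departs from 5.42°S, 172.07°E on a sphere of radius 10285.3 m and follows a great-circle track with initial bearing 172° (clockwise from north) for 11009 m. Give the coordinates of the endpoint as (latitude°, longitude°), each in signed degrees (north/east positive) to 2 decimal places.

-65.54°, -170.78°

Angular distance δ = d/R = 11009/10285.3 = 1.07036 rad; initial bearing θ = 3.0020 rad.
sin φ₂ = sin φ₁ cos δ + cos φ₁ sin δ cos θ = (-0.0945)(0.4798) + (0.9955)(0.8774)(-0.9903) = -0.9103, so φ₂ = -65.54°.
Δλ = atan2(sin θ sin δ cos φ₁, cos δ − sin φ₁ sin φ₂) = atan2(0.1216, 0.3938) = 17.154°.
λ₂ = 172.070° + 17.154° = 189.22° → -170.78° after wrapping to (−180°, 180°].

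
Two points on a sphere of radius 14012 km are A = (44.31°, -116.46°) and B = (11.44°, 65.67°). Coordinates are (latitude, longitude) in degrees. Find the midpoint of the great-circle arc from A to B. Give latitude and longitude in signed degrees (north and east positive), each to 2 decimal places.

The central angle between A and B is δ = 2.1680 rad.
With f = 0.5, the slerp weights are sin((1−f)δ)/sin δ = 1.0688 and sin(fδ)/sin δ = 1.0688.
Weighted sum of the unit vectors: (1.0688)·(-0.3188,-0.6406,0.6985) + (1.0688)·(0.4038,0.8931,0.1983) = (0.0908, 0.2699, 0.9586).
Converting back: φ = atan2(z, √(x²+y²)) = 73.46°, λ = atan2(y, x) = 71.40°.

73.46°, 71.40°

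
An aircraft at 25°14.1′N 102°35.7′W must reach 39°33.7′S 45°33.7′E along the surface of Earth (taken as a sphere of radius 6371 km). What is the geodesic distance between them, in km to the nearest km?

With latitudes φ₁ = 25.235°, φ₂ = -39.562° and longitude difference Δλ = 148.157°:
Haversine: a = sin²(Δφ/2) + cos φ₁ cos φ₂ sin²(Δλ/2) = 0.2871 + (0.9046)(0.7709)(0.9247) = 0.93197.
Central angle c = 2·arcsin(√a) = 2.61384 rad.
Distance = R·c = 6371 × 2.6138 ≈ 16653 km.

16653 km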